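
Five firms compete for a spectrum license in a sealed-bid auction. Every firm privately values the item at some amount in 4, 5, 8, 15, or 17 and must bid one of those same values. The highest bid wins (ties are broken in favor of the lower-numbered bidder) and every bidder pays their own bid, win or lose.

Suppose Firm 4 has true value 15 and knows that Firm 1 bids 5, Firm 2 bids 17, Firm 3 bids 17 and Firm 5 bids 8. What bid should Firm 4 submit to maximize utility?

Bid 4: loses but pays 4, utility -4.
Bid 5: loses but pays 5, utility -5.
Bid 8: loses but pays 8, utility -8.
Bid 15: loses but pays 15, utility -15.
Bid 17: loses but pays 17, utility -17.
The best choice is 4 with utility -4.

4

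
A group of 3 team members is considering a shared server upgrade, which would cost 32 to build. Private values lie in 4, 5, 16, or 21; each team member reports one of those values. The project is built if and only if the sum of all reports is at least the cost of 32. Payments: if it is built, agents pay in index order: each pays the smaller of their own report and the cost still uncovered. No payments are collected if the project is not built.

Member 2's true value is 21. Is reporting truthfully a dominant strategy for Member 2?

No

Consider the case where Member 1 reports 4 and Member 3 reports 16.
Truthful report 21: project built, pays 21, utility 21 - 21 = 0.
Report 16 instead: project built, pays 16, utility 21 - 16 = 5.
Since 5 > 0, reporting 16 is strictly better here, so truthful reporting is not dominant.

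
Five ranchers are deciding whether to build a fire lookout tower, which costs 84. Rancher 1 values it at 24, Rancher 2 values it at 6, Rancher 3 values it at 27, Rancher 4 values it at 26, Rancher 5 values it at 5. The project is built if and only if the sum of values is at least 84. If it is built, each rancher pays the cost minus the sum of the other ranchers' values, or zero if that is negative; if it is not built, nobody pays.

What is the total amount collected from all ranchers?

68

Total value 88 ≥ cost 84, so it is built.
Rancher 1: others sum to 64; max(0, 84 - 64) = 20.
Rancher 2: others sum to 82; max(0, 84 - 82) = 2.
Rancher 3: others sum to 61; max(0, 84 - 61) = 23.
Rancher 4: others sum to 62; max(0, 84 - 62) = 22.
Rancher 5: others sum to 83; max(0, 84 - 83) = 1.
Total collected = 20 + 2 + 23 + 22 + 1 = 68.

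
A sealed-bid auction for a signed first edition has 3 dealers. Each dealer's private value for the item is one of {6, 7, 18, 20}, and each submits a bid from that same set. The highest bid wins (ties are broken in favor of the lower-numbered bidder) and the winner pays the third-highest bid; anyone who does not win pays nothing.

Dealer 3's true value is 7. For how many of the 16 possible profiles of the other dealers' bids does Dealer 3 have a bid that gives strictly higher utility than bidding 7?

4

Others bid (6, 7): truth gives 0; bid 18 gives 1 > 0. Violating.
Others bid (6, 18): truth gives 0; bid 20 gives 1 > 0. Violating.
Others bid (7, 6): truth gives 0; bid 18 gives 1 > 0. Violating.
Others bid (18, 6): truth gives 0; bid 20 gives 1 > 0. Violating.
Others bid (6, 6): truth gives 1; no alternative beats it.
Others bid (6, 20): truth gives 0; no alternative beats it.
(Checking all 16 profiles: 4 have a profitable deviation, 12 do not.)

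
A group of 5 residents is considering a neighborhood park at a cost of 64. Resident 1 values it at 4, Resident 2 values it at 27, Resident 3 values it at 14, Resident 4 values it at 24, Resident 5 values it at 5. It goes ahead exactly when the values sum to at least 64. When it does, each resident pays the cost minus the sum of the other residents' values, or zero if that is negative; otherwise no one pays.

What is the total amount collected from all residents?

Total value 74 ≥ cost 64, so it is built.
Resident 1: others sum to 70; max(0, 64 - 70) = 0.
Resident 2: others sum to 47; max(0, 64 - 47) = 17.
Resident 3: others sum to 60; max(0, 64 - 60) = 4.
Resident 4: others sum to 50; max(0, 64 - 50) = 14.
Resident 5: others sum to 69; max(0, 64 - 69) = 0.
Total collected = 0 + 17 + 4 + 14 + 0 = 35.

35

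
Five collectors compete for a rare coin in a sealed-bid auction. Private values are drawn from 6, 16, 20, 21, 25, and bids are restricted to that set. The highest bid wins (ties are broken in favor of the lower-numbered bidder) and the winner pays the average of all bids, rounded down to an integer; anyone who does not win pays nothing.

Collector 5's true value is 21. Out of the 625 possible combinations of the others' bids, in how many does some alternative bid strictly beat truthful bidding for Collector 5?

Others bid (6, 6, 6, 6): truth gives 12; bid 16 gives 13 > 12. Violating.
Others bid (6, 6, 6, 16): truth gives 10; bid 20 gives 11 > 10. Violating.
Others bid (6, 6, 6, 21): truth gives 0; bid 25 gives 9 > 0. Violating.
Others bid (6, 6, 16, 6): truth gives 10; bid 20 gives 11 > 10. Violating.
Others bid (6, 6, 6, 20): truth gives 10; no alternative beats it.
Others bid (6, 6, 6, 25): truth gives 0; no alternative beats it.
(Checking all 625 profiles: 176 have a profitable deviation, 449 do not.)

176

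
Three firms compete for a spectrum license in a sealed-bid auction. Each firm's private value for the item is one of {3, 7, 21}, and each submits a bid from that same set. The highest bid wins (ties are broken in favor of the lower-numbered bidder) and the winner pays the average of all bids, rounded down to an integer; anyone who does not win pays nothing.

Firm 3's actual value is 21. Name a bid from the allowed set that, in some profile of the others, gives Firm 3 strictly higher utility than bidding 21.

Suppose Firm 1 bids 3 and Firm 2 bids 3.
Bid 21: wins, pays 9, utility 21 - 9 = 12.
Bid 7: wins, pays 4, utility 21 - 4 = 17.
So bidding 7 beats truth here (17 > 12).

7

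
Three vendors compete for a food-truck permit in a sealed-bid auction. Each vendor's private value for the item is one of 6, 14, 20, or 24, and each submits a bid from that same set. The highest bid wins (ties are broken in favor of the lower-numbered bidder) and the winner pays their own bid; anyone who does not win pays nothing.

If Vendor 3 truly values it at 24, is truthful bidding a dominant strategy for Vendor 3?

Consider the case where Vendor 1 bids 6 and Vendor 2 bids 6.
Truthful bid 24: wins, pays 24, utility 24 - 24 = 0.
Bid 14 instead: wins, pays 14, utility 24 - 14 = 10.
Since 10 > 0, bidding 14 is strictly better here, so truthful bidding is not dominant.

No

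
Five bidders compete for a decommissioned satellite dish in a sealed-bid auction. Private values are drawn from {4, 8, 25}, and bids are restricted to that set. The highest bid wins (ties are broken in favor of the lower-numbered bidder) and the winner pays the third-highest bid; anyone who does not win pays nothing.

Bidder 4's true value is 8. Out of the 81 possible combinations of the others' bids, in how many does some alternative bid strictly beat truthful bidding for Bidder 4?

Others bid (4, 4, 4, 25): truth gives 0; bid 25 gives 4 > 0. Violating.
Others bid (4, 4, 8, 4): truth gives 0; bid 25 gives 4 > 0. Violating.
Others bid (4, 8, 4, 4): truth gives 0; bid 25 gives 4 > 0. Violating.
Others bid (8, 4, 4, 4): truth gives 0; bid 25 gives 4 > 0. Violating.
Others bid (4, 4, 4, 4): truth gives 4; no alternative beats it.
Others bid (4, 4, 4, 8): truth gives 4; no alternative beats it.
(Checking all 81 profiles: 4 have a profitable deviation, 77 do not.)

4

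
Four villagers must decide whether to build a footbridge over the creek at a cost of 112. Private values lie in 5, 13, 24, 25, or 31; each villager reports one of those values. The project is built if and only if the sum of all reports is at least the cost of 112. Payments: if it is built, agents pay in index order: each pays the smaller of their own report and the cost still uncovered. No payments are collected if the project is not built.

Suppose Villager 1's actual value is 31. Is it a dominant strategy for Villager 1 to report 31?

No

Consider the case where Villager 2 reports 25, Villager 3 reports 31 and Villager 4 reports 31.
Truthful report 31: project built, pays 31, utility 31 - 31 = 0.
Report 25 instead: project built, pays 25, utility 31 - 25 = 6.
Since 6 > 0, reporting 25 is strictly better here, so truthful reporting is not dominant.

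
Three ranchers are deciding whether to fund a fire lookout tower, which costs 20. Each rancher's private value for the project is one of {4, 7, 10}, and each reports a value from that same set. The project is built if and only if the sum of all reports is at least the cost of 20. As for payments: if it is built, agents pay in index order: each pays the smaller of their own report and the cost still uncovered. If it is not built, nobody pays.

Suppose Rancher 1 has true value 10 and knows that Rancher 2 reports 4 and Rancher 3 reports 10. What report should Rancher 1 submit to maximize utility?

Report 4: project not built, utility 0.
Report 7: project built, pays 7, utility 10 - 7 = 3.
Report 10: project built, pays 10, utility 10 - 10 = 0.
The best choice is 7 with utility 3.

7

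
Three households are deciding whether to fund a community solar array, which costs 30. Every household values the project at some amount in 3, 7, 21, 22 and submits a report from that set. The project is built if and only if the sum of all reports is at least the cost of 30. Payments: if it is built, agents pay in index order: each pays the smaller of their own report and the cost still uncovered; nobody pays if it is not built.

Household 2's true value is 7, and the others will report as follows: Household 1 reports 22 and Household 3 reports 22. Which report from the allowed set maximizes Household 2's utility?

3

Report 3: project built, pays 3, utility 7 - 3 = 4.
Report 7: project built, pays 7, utility 7 - 7 = 0.
Report 21: project built, pays 8, utility 7 - 8 = -1.
Report 22: project built, pays 8, utility 7 - 8 = -1.
The best choice is 3 with utility 4.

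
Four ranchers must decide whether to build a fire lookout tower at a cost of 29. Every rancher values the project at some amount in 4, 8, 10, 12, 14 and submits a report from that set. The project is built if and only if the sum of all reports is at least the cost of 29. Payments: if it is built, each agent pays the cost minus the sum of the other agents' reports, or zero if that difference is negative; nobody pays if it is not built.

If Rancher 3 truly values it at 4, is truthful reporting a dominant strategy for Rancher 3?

Check each profile of the others' reports and compare truth against every alternative report.
Others report (4, 4, 14): truth gives 0, best alternative gives -3.
Others report (4, 8, 10): truth gives 0, best alternative gives -3.
Others report (4, 10, 8): truth gives 0, best alternative gives -3.
Others report (4, 14, 4): truth gives 0, best alternative gives -3.
Others report (8, 4, 10): truth gives 0, best alternative gives -3.
Others report (8, 10, 4): truth gives 0, best alternative gives -3.
(Remaining 119 profiles checked similarly; truth is weakly best in each.)
In every case the truthful report is at least as good as any alternative, so it is a dominant strategy.

Yes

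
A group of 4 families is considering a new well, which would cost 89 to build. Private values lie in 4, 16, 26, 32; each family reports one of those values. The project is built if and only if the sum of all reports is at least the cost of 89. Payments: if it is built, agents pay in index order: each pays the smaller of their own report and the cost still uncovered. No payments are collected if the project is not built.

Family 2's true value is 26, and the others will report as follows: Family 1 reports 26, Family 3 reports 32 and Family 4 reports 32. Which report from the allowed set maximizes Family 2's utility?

4

Report 4: project built, pays 4, utility 26 - 4 = 22.
Report 16: project built, pays 16, utility 26 - 16 = 10.
Report 26: project built, pays 26, utility 26 - 26 = 0.
Report 32: project built, pays 32, utility 26 - 32 = -6.
The best choice is 4 with utility 22.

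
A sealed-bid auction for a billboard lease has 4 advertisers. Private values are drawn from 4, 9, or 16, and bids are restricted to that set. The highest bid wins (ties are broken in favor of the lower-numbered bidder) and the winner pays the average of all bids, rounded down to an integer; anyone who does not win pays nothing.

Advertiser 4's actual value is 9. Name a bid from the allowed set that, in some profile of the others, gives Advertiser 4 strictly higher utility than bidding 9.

16

Suppose Advertiser 1 bids 4, Advertiser 2 bids 4 and Advertiser 3 bids 9.
Bid 9: loses, pays 0, utility 0.
Bid 16: wins, pays 8, utility 9 - 8 = 1.
So bidding 16 beats truth here (1 > 0).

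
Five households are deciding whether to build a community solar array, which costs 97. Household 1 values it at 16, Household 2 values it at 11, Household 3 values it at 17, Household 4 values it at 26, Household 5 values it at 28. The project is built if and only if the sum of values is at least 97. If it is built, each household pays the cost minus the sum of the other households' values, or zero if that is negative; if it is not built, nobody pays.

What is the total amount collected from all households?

Total value 98 ≥ cost 97, so it is built.
Household 1: others sum to 82; max(0, 97 - 82) = 15.
Household 2: others sum to 87; max(0, 97 - 87) = 10.
Household 3: others sum to 81; max(0, 97 - 81) = 16.
Household 4: others sum to 72; max(0, 97 - 72) = 25.
Household 5: others sum to 70; max(0, 97 - 70) = 27.
Total collected = 15 + 10 + 16 + 25 + 27 = 93.

93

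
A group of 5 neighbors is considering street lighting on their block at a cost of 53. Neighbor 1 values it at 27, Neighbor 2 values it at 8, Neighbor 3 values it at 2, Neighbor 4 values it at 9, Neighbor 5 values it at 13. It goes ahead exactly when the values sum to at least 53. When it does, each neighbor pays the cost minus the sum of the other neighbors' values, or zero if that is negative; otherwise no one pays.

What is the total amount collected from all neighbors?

33

Total value 59 ≥ cost 53, so it is built.
Neighbor 1: others sum to 32; max(0, 53 - 32) = 21.
Neighbor 2: others sum to 51; max(0, 53 - 51) = 2.
Neighbor 3: others sum to 57; max(0, 53 - 57) = 0.
Neighbor 4: others sum to 50; max(0, 53 - 50) = 3.
Neighbor 5: others sum to 46; max(0, 53 - 46) = 7.
Total collected = 21 + 2 + 0 + 3 + 7 = 33.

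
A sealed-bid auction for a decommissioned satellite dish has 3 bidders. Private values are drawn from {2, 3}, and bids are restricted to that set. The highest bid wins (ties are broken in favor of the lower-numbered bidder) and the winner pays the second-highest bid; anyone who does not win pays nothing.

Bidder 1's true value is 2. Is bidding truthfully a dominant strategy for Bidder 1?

Check each profile of the others' bids and compare truth against every alternative bid.
Others bid (2, 3): truth gives 0, best alternative gives -1.
Others bid (3, 2): truth gives 0, best alternative gives -1.
Others bid (3, 3): truth gives 0, best alternative gives -1.
Others bid (2, 2): truth gives 0, best alternative gives 0.
In every case the truthful bid is at least as good as any alternative, so it is a dominant strategy.

Yes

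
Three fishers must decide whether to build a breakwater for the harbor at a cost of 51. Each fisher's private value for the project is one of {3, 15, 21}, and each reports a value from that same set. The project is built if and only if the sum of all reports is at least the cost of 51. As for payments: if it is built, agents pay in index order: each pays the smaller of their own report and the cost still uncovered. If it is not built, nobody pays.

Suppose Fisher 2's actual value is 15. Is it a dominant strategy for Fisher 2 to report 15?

Yes

Check each profile of the others' reports and compare truth against every alternative report.
Others report (3, 3): truth gives 0, best alternative gives 0.
Others report (3, 15): truth gives 0, best alternative gives 0.
Others report (3, 21): truth gives 0, best alternative gives 0.
Others report (15, 3): truth gives 0, best alternative gives 0.
Others report (15, 15): truth gives 0, best alternative gives 0.
Others report (15, 21): truth gives 0, best alternative gives 0.
(Remaining 3 profiles checked similarly; truth is weakly best in each.)
In every case the truthful report is at least as good as any alternative, so it is a dominant strategy.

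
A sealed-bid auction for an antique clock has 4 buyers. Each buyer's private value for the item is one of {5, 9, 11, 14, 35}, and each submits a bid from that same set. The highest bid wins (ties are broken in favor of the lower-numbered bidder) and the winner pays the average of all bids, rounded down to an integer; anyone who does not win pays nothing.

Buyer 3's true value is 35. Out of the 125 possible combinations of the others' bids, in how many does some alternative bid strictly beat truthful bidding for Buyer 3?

36

Others bid (5, 5, 5): truth gives 23; bid 9 gives 29 > 23. Violating.
Others bid (5, 5, 9): truth gives 22; bid 9 gives 28 > 22. Violating.
Others bid (5, 5, 11): truth gives 21; bid 11 gives 27 > 21. Violating.
Others bid (5, 5, 14): truth gives 21; bid 14 gives 26 > 21. Violating.
Others bid (5, 5, 35): truth gives 15; no alternative beats it.
Others bid (5, 9, 35): truth gives 14; no alternative beats it.
(Checking all 125 profiles: 36 have a profitable deviation, 89 do not.)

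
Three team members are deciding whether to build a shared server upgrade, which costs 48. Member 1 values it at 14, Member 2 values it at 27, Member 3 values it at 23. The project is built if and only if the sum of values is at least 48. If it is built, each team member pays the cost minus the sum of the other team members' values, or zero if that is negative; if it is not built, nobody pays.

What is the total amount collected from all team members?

18

Total value 64 ≥ cost 48, so it is built.
Member 1: others sum to 50; max(0, 48 - 50) = 0.
Member 2: others sum to 37; max(0, 48 - 37) = 11.
Member 3: others sum to 41; max(0, 48 - 41) = 7.
Total collected = 0 + 11 + 7 = 18.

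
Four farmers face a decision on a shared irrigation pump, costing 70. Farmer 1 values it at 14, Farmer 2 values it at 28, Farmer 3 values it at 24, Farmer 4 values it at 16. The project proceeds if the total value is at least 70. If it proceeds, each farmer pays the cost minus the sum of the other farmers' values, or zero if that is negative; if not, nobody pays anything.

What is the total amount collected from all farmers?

34

Total value 82 ≥ cost 70, so it is built.
Farmer 1: others sum to 68; max(0, 70 - 68) = 2.
Farmer 2: others sum to 54; max(0, 70 - 54) = 16.
Farmer 3: others sum to 58; max(0, 70 - 58) = 12.
Farmer 4: others sum to 66; max(0, 70 - 66) = 4.
Total collected = 2 + 16 + 12 + 4 = 34.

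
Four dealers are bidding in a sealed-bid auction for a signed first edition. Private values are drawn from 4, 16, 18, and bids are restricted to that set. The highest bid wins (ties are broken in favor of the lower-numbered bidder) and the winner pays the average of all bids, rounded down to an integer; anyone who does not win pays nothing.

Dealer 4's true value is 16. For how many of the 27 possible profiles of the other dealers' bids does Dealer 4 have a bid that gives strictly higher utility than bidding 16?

6

Others bid (4, 4, 16): truth gives 0; bid 18 gives 6 > 0. Violating.
Others bid (4, 16, 4): truth gives 0; bid 18 gives 6 > 0. Violating.
Others bid (4, 16, 16): truth gives 0; bid 18 gives 3 > 0. Violating.
Others bid (16, 4, 4): truth gives 0; bid 18 gives 6 > 0. Violating.
Others bid (4, 4, 4): truth gives 9; no alternative beats it.
Others bid (4, 4, 18): truth gives 0; no alternative beats it.
(Checking all 27 profiles: 6 have a profitable deviation, 21 do not.)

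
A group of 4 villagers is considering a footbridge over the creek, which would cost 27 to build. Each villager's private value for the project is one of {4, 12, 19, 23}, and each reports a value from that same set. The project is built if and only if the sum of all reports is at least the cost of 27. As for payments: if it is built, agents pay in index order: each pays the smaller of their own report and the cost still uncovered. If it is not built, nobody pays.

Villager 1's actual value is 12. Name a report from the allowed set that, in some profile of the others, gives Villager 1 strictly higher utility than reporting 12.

Suppose Villager 2 reports 4, Villager 3 reports 4 and Villager 4 reports 19.
Report 12: project built, pays 12, utility 12 - 12 = 0.
Report 4: project built, pays 4, utility 12 - 4 = 8.
So reporting 4 beats truth here (8 > 0).

4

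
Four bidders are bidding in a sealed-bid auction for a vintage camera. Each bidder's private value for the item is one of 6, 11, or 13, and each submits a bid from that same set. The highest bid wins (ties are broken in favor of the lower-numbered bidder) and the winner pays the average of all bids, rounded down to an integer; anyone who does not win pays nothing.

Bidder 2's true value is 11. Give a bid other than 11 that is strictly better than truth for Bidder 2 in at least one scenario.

Suppose Bidder 1 bids 6, Bidder 3 bids 6 and Bidder 4 bids 13.
Bid 11: loses, pays 0, utility 0.
Bid 13: wins, pays 9, utility 11 - 9 = 2.
So bidding 13 beats truth here (2 > 0).

13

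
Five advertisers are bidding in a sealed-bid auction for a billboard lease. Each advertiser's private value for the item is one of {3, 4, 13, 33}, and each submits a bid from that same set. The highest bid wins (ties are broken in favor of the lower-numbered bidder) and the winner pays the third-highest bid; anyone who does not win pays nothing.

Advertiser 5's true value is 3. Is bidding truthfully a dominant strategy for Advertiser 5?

Yes

Check each profile of the others' bids and compare truth against every alternative bid.
Others bid (3, 3, 3, 3): truth gives 0, best alternative gives 0.
Others bid (3, 3, 3, 4): truth gives 0, best alternative gives 0.
Others bid (3, 3, 3, 13): truth gives 0, best alternative gives 0.
Others bid (3, 3, 3, 33): truth gives 0, best alternative gives 0.
Others bid (3, 3, 4, 3): truth gives 0, best alternative gives 0.
Others bid (3, 3, 4, 4): truth gives 0, best alternative gives 0.
(Remaining 250 profiles checked similarly; truth is weakly best in each.)
In every case the truthful bid is at least as good as any alternative, so it is a dominant strategy.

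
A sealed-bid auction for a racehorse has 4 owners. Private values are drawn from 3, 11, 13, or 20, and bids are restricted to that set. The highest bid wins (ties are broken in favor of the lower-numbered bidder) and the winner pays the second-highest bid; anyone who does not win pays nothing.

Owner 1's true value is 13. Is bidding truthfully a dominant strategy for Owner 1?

Yes

Check each profile of the others' bids and compare truth against every alternative bid.
Others bid (3, 3, 3): truth gives 10, best alternative gives 10.
Others bid (3, 3, 11): truth gives 2, best alternative gives 2.
Others bid (3, 11, 3): truth gives 2, best alternative gives 2.
Others bid (3, 11, 11): truth gives 2, best alternative gives 2.
Others bid (11, 3, 3): truth gives 2, best alternative gives 2.
Others bid (11, 3, 11): truth gives 2, best alternative gives 2.
(Remaining 58 profiles checked similarly; truth is weakly best in each.)
In every case the truthful bid is at least as good as any alternative, so it is a dominant strategy.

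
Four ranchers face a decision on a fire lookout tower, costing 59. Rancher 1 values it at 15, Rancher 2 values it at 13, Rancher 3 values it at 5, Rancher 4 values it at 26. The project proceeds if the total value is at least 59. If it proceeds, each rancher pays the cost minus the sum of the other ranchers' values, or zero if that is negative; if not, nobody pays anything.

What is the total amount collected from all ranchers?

59

Total value 59 ≥ cost 59, so it is built.
Rancher 1: others sum to 44; max(0, 59 - 44) = 15.
Rancher 2: others sum to 46; max(0, 59 - 46) = 13.
Rancher 3: others sum to 54; max(0, 59 - 54) = 5.
Rancher 4: others sum to 33; max(0, 59 - 33) = 26.
Total collected = 15 + 13 + 5 + 26 = 59.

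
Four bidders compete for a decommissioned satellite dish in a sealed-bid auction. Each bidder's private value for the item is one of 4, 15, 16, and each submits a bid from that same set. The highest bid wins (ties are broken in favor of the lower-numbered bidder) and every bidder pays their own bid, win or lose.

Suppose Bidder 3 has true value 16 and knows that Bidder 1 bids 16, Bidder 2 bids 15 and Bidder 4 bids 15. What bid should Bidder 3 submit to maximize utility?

4

Bid 4: loses but pays 4, utility -4.
Bid 15: loses but pays 15, utility -15.
Bid 16: loses but pays 16, utility -16.
The best choice is 4 with utility -4.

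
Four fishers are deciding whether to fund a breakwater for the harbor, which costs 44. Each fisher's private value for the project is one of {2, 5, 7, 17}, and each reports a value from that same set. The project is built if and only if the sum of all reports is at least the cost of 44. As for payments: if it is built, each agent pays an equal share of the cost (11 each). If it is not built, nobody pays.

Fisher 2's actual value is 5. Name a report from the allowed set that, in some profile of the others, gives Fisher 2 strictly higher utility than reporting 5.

2

Suppose Fisher 1 reports 5, Fisher 3 reports 17 and Fisher 4 reports 17.
Report 5: project built, pays 11, utility 5 - 11 = -6.
Report 2: project not built, utility 0.
So reporting 2 beats truth here (0 > -6).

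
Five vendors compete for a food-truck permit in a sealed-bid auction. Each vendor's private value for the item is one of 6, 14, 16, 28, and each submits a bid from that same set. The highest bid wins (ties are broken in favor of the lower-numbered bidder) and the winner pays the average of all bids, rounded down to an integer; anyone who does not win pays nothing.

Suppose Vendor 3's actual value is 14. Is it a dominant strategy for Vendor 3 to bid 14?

No

Consider the case where Vendor 1 bids 6, Vendor 2 bids 6, Vendor 4 bids 6 and Vendor 5 bids 16.
Truthful bid 14: loses, pays 0, utility 0.
Bid 16 instead: wins, pays 10, utility 14 - 10 = 4.
Since 4 > 0, bidding 16 is strictly better here, so truthful bidding is not dominant.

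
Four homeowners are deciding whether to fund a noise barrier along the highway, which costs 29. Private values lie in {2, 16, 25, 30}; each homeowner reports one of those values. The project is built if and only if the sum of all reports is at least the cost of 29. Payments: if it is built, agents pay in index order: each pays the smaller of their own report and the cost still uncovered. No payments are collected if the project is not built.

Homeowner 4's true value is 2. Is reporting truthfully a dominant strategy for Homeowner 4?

Check each profile of the others' reports and compare truth against every alternative report.
Others report (2, 2, 16): truth gives 0, best alternative gives -7.
Others report (2, 16, 2): truth gives 0, best alternative gives -7.
Others report (16, 2, 2): truth gives 0, best alternative gives -7.
Others report (2, 2, 25): truth gives 2, best alternative gives 2.
Others report (2, 2, 30): truth gives 2, best alternative gives 2.
Others report (2, 16, 16): truth gives 2, best alternative gives 2.
(Remaining 58 profiles checked similarly; truth is weakly best in each.)
In every case the truthful report is at least as good as any alternative, so it is a dominant strategy.

Yes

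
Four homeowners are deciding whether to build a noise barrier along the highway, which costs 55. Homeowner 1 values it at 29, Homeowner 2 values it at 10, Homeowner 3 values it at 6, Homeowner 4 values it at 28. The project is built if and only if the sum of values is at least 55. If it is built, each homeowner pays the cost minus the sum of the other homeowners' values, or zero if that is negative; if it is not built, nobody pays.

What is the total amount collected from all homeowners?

21

Total value 73 ≥ cost 55, so it is built.
Homeowner 1: others sum to 44; max(0, 55 - 44) = 11.
Homeowner 2: others sum to 63; max(0, 55 - 63) = 0.
Homeowner 3: others sum to 67; max(0, 55 - 67) = 0.
Homeowner 4: others sum to 45; max(0, 55 - 45) = 10.
Total collected = 11 + 0 + 0 + 10 = 21.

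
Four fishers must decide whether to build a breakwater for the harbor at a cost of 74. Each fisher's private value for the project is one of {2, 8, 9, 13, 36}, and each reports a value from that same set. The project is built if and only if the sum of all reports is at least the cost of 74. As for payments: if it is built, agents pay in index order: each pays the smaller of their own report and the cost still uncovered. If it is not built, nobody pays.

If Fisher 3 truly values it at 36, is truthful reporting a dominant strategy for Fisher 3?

No

Consider the case where Fisher 1 reports 2, Fisher 2 reports 36 and Fisher 4 reports 36.
Truthful report 36: project built, pays 36, utility 36 - 36 = 0.
Report 2 instead: project built, pays 2, utility 36 - 2 = 34.
Since 34 > 0, reporting 2 is strictly better here, so truthful reporting is not dominant.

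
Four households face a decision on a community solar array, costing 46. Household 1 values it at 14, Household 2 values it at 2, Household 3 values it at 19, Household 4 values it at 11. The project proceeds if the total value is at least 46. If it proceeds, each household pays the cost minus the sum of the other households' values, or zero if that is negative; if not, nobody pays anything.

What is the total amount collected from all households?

46

Total value 46 ≥ cost 46, so it is built.
Household 1: others sum to 32; max(0, 46 - 32) = 14.
Household 2: others sum to 44; max(0, 46 - 44) = 2.
Household 3: others sum to 27; max(0, 46 - 27) = 19.
Household 4: others sum to 35; max(0, 46 - 35) = 11.
Total collected = 14 + 2 + 19 + 11 = 46.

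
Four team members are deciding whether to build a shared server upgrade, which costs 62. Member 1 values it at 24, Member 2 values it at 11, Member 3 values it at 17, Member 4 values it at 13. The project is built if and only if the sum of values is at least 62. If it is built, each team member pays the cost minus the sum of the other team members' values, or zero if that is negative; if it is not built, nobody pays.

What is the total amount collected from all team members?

Total value 65 ≥ cost 62, so it is built.
Member 1: others sum to 41; max(0, 62 - 41) = 21.
Member 2: others sum to 54; max(0, 62 - 54) = 8.
Member 3: others sum to 48; max(0, 62 - 48) = 14.
Member 4: others sum to 52; max(0, 62 - 52) = 10.
Total collected = 21 + 8 + 14 + 10 = 53.

53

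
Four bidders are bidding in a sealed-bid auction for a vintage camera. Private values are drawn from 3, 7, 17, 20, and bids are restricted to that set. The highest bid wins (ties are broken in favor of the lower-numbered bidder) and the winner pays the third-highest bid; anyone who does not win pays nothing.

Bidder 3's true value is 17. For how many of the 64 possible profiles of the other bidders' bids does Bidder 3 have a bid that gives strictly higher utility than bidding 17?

Others bid (3, 3, 20): truth gives 0; bid 20 gives 14 > 0. Violating.
Others bid (3, 7, 20): truth gives 0; bid 20 gives 10 > 0. Violating.
Others bid (3, 17, 3): truth gives 0; bid 20 gives 14 > 0. Violating.
Others bid (3, 17, 7): truth gives 0; bid 20 gives 10 > 0. Violating.
Others bid (3, 3, 3): truth gives 14; no alternative beats it.
Others bid (3, 3, 7): truth gives 14; no alternative beats it.
(Checking all 64 profiles: 12 have a profitable deviation, 52 do not.)

12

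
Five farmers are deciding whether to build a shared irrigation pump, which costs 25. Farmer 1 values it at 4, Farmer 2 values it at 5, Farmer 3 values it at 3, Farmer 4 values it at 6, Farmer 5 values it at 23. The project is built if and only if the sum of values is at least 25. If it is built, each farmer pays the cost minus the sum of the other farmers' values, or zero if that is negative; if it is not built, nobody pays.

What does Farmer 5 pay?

Total value 41 ≥ cost 25, so the project is built.
The other farmers' values sum to 18.
Cost minus that sum is 25 - 18 = 7.

7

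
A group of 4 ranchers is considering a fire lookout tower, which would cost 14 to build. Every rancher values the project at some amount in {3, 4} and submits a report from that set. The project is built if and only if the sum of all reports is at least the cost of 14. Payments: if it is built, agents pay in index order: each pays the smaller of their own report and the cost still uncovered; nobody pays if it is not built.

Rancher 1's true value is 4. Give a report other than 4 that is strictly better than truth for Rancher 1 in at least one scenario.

Suppose Rancher 2 reports 3, Rancher 3 reports 4 and Rancher 4 reports 4.
Report 4: project built, pays 4, utility 4 - 4 = 0.
Report 3: project built, pays 3, utility 4 - 3 = 1.
So reporting 3 beats truth here (1 > 0).

3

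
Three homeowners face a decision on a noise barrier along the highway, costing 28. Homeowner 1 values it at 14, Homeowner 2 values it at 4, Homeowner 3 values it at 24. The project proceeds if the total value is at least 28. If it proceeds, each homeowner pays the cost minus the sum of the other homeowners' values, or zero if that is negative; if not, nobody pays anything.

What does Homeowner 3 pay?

Total value 42 ≥ cost 28, so the project is built.
The other homeowners' values sum to 18.
Cost minus that sum is 28 - 18 = 10.

10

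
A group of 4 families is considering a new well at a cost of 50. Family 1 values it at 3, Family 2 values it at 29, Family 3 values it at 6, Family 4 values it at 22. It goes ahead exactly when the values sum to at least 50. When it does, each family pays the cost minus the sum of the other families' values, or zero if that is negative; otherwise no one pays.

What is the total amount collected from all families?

31

Total value 60 ≥ cost 50, so it is built.
Family 1: others sum to 57; max(0, 50 - 57) = 0.
Family 2: others sum to 31; max(0, 50 - 31) = 19.
Family 3: others sum to 54; max(0, 50 - 54) = 0.
Family 4: others sum to 38; max(0, 50 - 38) = 12.
Total collected = 0 + 19 + 0 + 12 = 31.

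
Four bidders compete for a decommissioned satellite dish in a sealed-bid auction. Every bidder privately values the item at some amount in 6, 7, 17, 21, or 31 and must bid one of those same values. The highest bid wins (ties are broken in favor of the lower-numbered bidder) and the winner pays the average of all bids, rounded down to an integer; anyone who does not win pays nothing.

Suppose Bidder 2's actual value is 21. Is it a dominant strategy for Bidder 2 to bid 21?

No

Consider the case where Bidder 1 bids 6, Bidder 3 bids 6 and Bidder 4 bids 6.
Truthful bid 21: wins, pays 9, utility 21 - 9 = 12.
Bid 7 instead: wins, pays 6, utility 21 - 6 = 15.
Since 15 > 12, bidding 7 is strictly better here, so truthful bidding is not dominant.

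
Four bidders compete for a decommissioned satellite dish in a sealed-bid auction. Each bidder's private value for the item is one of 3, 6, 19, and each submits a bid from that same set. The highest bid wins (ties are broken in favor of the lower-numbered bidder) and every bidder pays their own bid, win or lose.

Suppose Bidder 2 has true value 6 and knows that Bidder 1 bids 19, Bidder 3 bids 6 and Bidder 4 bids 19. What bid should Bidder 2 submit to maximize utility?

Bid 3: loses but pays 3, utility -3.
Bid 6: loses but pays 6, utility -6.
Bid 19: loses but pays 19, utility -19.
The best choice is 3 with utility -3.

3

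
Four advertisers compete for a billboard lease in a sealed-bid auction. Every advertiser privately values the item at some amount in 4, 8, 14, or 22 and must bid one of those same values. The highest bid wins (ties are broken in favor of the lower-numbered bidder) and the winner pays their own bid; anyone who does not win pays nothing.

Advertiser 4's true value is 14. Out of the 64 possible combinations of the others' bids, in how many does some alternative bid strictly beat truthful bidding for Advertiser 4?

1

Others bid (4, 4, 4): truth gives 0; bid 8 gives 6 > 0. Violating.
Others bid (4, 4, 8): truth gives 0; no alternative beats it.
Others bid (4, 4, 14): truth gives 0; no alternative beats it.
(Checking all 64 profiles: 1 has a profitable deviation, 63 do not.)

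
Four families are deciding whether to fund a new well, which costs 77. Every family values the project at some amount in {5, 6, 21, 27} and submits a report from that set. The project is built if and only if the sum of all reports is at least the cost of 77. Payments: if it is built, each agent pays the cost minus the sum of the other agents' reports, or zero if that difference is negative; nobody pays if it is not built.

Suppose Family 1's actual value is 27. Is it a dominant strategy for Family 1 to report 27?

Check each profile of the others' reports and compare truth against every alternative report.
Others report (6, 21, 27): truth gives 4, best alternative gives 0.
Others report (6, 27, 21): truth gives 4, best alternative gives 0.
Others report (21, 6, 27): truth gives 4, best alternative gives 0.
Others report (21, 27, 6): truth gives 4, best alternative gives 0.
Others report (27, 6, 21): truth gives 4, best alternative gives 0.
Others report (27, 21, 6): truth gives 4, best alternative gives 0.
(Remaining 58 profiles checked similarly; truth is weakly best in each.)
In every case the truthful report is at least as good as any alternative, so it is a dominant strategy.

Yes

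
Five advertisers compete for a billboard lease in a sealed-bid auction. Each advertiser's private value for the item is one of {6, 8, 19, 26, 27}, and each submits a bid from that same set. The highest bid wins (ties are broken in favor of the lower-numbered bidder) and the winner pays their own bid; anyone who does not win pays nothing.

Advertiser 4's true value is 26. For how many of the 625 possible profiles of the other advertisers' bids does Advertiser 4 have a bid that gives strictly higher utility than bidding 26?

Others bid (6, 6, 6, 6): truth gives 0; bid 8 gives 18 > 0. Violating.
Others bid (6, 6, 6, 8): truth gives 0; bid 8 gives 18 > 0. Violating.
Others bid (6, 6, 6, 19): truth gives 0; bid 19 gives 7 > 0. Violating.
Others bid (6, 6, 8, 6): truth gives 0; bid 19 gives 7 > 0. Violating.
Others bid (6, 6, 6, 26): truth gives 0; no alternative beats it.
Others bid (6, 6, 6, 27): truth gives 0; no alternative beats it.
(Checking all 625 profiles: 24 have a profitable deviation, 601 do not.)

24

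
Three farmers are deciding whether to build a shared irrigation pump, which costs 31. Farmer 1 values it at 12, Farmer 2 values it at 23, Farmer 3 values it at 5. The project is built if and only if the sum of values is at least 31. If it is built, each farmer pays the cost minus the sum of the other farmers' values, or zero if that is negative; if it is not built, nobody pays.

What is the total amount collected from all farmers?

17

Total value 40 ≥ cost 31, so it is built.
Farmer 1: others sum to 28; max(0, 31 - 28) = 3.
Farmer 2: others sum to 17; max(0, 31 - 17) = 14.
Farmer 3: others sum to 35; max(0, 31 - 35) = 0.
Total collected = 3 + 14 + 0 = 17.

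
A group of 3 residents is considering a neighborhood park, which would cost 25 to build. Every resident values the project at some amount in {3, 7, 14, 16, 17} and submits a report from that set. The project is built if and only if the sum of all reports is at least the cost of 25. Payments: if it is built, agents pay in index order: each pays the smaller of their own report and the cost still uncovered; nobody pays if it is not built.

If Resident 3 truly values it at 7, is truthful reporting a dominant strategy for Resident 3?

Yes

Check each profile of the others' reports and compare truth against every alternative report.
Others report (14, 14): truth gives 7, best alternative gives 7.
Others report (14, 16): truth gives 7, best alternative gives 7.
Others report (14, 17): truth gives 7, best alternative gives 7.
Others report (16, 14): truth gives 7, best alternative gives 7.
Others report (16, 16): truth gives 7, best alternative gives 7.
Others report (16, 17): truth gives 7, best alternative gives 7.
(Remaining 19 profiles checked similarly; truth is weakly best in each.)
In every case the truthful report is at least as good as any alternative, so it is a dominant strategy.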